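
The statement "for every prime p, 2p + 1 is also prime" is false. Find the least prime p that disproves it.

For p = 2, 3, 5 the conclusion holds.
p = 7: 2p + 1 = 15 = 3 × 5, not prime.
So p = 7 is the smallest counterexample.

p = 7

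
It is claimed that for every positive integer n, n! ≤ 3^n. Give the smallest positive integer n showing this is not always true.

n = 7

A counterexample is any positive integer n such that n! > 3^n; we check each in order.
n = 1: n! = 1 and 3^n = 3, so 1 ≤ 3.
n = 2: n! = 2 and 3^n = 9, so 2 ≤ 9.
n = 3: n! = 6 and 3^n = 27, so 6 ≤ 27.
n = 4: n! = 24 and 3^n = 81, so 24 ≤ 81.
n = 5: n! = 120 and 3^n = 243, so 120 ≤ 243.
n = 6: n! = 720 and 3^n = 729, so 720 ≤ 729.
n = 7: n! = 5040 and 3^n = 2187, so 5040 > 2187.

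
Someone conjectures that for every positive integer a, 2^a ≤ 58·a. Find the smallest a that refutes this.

a = 10

For a = 1, 2, 3, 4, 5, 6, 7, 8, 9 the conclusion holds.
a = 10: 2^a = 1024 and 58·a = 580, so 1024 > 580.
So a = 10 is the smallest counterexample.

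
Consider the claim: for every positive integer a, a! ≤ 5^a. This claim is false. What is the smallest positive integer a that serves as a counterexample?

a = 12

For a = 1, 2, 3, 4, …, 9, 10, 11 the conclusion holds.
a = 12: a! = 479001600 and 5^a = 244140625, so 479001600 > 244140625.
Hence a = 12 is a counterexample.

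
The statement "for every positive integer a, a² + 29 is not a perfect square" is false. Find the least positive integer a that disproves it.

a = 14

A counterexample is any positive integer a such that a² + 29 is a perfect square; we check each in order.
For a = 1, 2, 3, 4, …, 11, 12, 13 the conclusion holds.
a = 14: 14² + 29 = 225 = 15², a perfect square.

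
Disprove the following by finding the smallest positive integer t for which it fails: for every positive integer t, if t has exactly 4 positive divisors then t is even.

t = 15

We need the least positive integer t for which t has exactly 4 positive divisors but t is odd.
t = 6: divisors of 6: 1, 2, 3, 6; 6 is even.
t = 8: divisors of 8: 1, 2, 4, 8; 8 is even.
t = 10: divisors of 10: 1, 2, 5, 10; 10 is even.
t = 14: divisors of 14: 1, 2, 7, 14; 14 is even.
t = 15: divisors of 15: 1, 3, 5, 15; 15 is odd.
Hence t = 15 is a counterexample.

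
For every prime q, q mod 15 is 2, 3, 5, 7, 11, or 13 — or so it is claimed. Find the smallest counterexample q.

A counterexample is any prime q such that the claim fails; we check each in order.
For q = 2, 3, 5, 7, 11, 13, 17 the conclusion holds.
q = 19: 19 mod 15 = 4 — not in {2, 3, 5, 7, 11, 13}.
Thus q = 19 disproves the claim, and no smaller q works.

q = 19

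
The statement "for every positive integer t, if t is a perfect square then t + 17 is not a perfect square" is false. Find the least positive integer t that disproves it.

t = 1: 1 + 17 = 18, not a perfect square.
t = 4: 4 + 17 = 21, not a perfect square.
t = 9: 9 + 17 = 26, not a perfect square.
t = 16: 16 + 17 = 33, not a perfect square.
t = 25: 25 + 17 = 42, not a perfect square.
t = 36: 36 + 17 = 53, not a perfect square.
t = 49: 49 + 17 = 66, not a perfect square.
t = 64: 64 = 8² and 64 + 17 = 81 = 9².

t = 64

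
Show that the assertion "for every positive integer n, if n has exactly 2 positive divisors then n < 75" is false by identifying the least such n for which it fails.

n = 79

Check each positive integer n in order until n has exactly 2 positive divisors but the claim fails.
For n = 2, 3, 5, 7, …, 67, 71, 73 the conclusion holds.
n = 79: τ(79) = 2; 79 ≥ 75.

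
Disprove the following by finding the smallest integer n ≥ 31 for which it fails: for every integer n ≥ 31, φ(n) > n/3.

n = 36

Check each integer n ≥ 31 in order until the claim fails.
For n = 31, 32, 33, 34, 35 the conclusion holds.
n = 36: φ(36) = 12 and 36/3 = 12, so φ(36) ≤ 36/3.
So n = 36 is the smallest counterexample.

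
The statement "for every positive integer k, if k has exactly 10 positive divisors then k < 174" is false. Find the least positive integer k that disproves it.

k = 176

For k = 48, 80, 112, 162 the conclusion holds.
k = 176: τ(176) = 10; 176 ≥ 174.
Hence k = 176 is a counterexample.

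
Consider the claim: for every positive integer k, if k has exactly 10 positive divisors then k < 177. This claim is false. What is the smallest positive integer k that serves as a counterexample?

k = 208

For k = 48, 80, 112, 162, 176 the conclusion holds.
k = 208: τ(208) = 10; 208 ≥ 177.
Hence k = 208 is a counterexample.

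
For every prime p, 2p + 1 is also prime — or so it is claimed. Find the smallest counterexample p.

p = 7

For p = 2, 3, 5 the conclusion holds.
p = 7: 2p + 1 = 15 = 3 × 5, not prime.
Thus p = 7 disproves the claim, and no smaller p works.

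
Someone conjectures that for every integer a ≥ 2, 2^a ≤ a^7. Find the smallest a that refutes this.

a = 37

We need the least integer a ≥ 2 for which 2^a > a^7.
For a = 2, 3, 4, 5, …, 34, 35, 36 the conclusion holds.
a = 37: 2^a = 137438953472 and a^7 = 94931877133, so 137438953472 > 94931877133.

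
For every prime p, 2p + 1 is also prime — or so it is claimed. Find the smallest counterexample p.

p = 7

We need the least prime p for which 2p + 1 is not prime.
For p = 2, 3, 5 the conclusion holds.
p = 7: 2p + 1 = 15 = 3 × 5, not prime.
Thus p = 7 disproves the claim, and no smaller p works.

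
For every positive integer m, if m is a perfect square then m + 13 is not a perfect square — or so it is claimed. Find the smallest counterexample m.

m = 36

For m = 1, 4, 9, 16, 25 the conclusion holds.
m = 36: 36 = 6² and 36 + 13 = 49 = 7².
Hence m = 36 is a counterexample.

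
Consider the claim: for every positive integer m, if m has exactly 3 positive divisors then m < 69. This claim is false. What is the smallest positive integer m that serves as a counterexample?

m = 121

We need the least positive integer m for which m has exactly 3 positive divisors but the claim fails.
m = 4: τ(4) = 3; 4 < 69.
m = 9: τ(9) = 3; 9 < 69.
m = 25: τ(25) = 3; 25 < 69.
m = 49: τ(49) = 3; 49 < 69.
m = 121: τ(121) = 3; 121 ≥ 69.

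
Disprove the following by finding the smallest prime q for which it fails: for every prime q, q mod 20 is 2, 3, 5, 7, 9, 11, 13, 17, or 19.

We need the least prime q for which the claim fails.
For q = 2, 3, 5, 7, …, 29, 31, 37 the conclusion holds.
q = 41: 41 mod 20 = 1 — not in {2, 3, 5, 7, 9, 11, 13, 17, 19}.
Thus q = 41 disproves the claim, and no smaller q works.

q = 41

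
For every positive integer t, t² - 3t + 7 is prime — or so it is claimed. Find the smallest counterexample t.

t = 6

For t = 1, 2, 3, 4, 5 the conclusion holds.
t = 6: t² - 3t + 7 = 25 = 5 × 5, composite.
Hence t = 6 is a counterexample.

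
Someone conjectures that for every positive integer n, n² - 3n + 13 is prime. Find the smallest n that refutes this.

n = 12

The first 11 eligible values, up to n = 11, all satisfy the conclusion.
n = 12: n² - 3n + 13 = 121 = 11 × 11, composite.
Thus n = 12 disproves the claim, and no smaller n works.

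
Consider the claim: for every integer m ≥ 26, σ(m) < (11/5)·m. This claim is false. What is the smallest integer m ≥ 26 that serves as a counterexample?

m = 30

For m = 26, 27, 28, 29 the conclusion holds.
m = 30: σ(30) = 72; 72 ≥ 66.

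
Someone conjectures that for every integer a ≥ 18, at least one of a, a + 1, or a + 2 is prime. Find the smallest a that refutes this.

a = 20

a = 18: 19 is prime.
a = 19: 19 is prime.
a = 20: 20 = 2 × 10; 21 = 3 × 7; 22 = 2 × 11 — all composite.
Thus a = 20 disproves the claim, and no smaller a works.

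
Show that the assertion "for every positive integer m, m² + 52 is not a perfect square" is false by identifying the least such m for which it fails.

Check each positive integer m in order until m² + 52 is a perfect square.
The first 11 eligible values, up to m = 11, all satisfy the conclusion.
m = 12: 12² + 52 = 196 = 14², a perfect square.
Hence m = 12 is a counterexample.

m = 12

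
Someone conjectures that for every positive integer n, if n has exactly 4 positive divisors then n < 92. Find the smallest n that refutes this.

n = 93

A counterexample is any positive integer n such that n has exactly 4 positive divisors but the claim fails; we check each in order.
The first 29 eligible values, up to n = 91, all satisfy the conclusion.
n = 93: τ(93) = 4; 93 ≥ 92.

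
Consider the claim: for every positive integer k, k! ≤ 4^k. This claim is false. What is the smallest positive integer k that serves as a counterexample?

Check each positive integer k in order until k! > 4^k.
The first 8 eligible values, up to k = 8, all satisfy the conclusion.
k = 9: k! = 362880 and 4^k = 262144, so 362880 > 262144.
Hence k = 9 is a counterexample.

k = 9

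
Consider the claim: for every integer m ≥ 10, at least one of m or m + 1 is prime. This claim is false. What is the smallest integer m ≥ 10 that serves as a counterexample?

m = 14

Check each integer m ≥ 10 in order until m, m + 1 are both composite.
For m = 10, 11, 12, 13 the conclusion holds.
m = 14: 14 = 2 × 7; 15 = 3 × 5 — both composite.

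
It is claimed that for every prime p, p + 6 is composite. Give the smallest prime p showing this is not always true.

A counterexample is any prime p such that p + 6 is prime; we check each in order.
p = 2: p + 6 = 8 = 2 × 4, composite.
p = 3: p + 6 = 9 = 3 × 3, composite.
p = 5: p + 6 = 11, prime — not composite.

p = 5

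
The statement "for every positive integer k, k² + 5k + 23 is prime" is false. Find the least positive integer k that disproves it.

k = 14

A counterexample is any positive integer k such that k² + 5k + 23 is not prime; we check each in order.
The first 13 eligible values, up to k = 13, all satisfy the conclusion.
k = 14: k² + 5k + 23 = 289 = 17 × 17, composite.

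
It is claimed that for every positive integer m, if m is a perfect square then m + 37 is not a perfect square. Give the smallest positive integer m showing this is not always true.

m = 324

Check each positive integer m in order until m is a perfect square but m + 37 is a perfect square.
For m = 1, 4, 9, 16, …, 225, 256, 289 the conclusion holds.
m = 324: 324 = 18² and 324 + 37 = 361 = 19².
Thus m = 324 disproves the claim, and no smaller m works.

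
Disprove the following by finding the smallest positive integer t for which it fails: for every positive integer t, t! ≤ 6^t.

We need the least positive integer t for which t! > 6^t.
The first 13 eligible values, up to t = 13, all satisfy the conclusion.
t = 14: t! = 87178291200 and 6^t = 78364164096, so 87178291200 > 78364164096.

t = 14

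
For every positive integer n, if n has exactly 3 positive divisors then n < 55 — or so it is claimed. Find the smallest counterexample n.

n = 121

The first 4 eligible values, up to n = 49, all satisfy the conclusion.
n = 121: τ(121) = 3; 121 ≥ 55.
Thus n = 121 disproves the claim, and no smaller n works.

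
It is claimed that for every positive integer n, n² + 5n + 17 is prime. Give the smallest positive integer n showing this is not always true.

n = 8

We need the least positive integer n for which n² + 5n + 17 is not prime.
n = 1: n² + 5n + 17 = 23, prime.
n = 2: n² + 5n + 17 = 31, prime.
n = 3: n² + 5n + 17 = 41, prime.
n = 4: n² + 5n + 17 = 53, prime.
n = 5: n² + 5n + 17 = 67, prime.
n = 6: n² + 5n + 17 = 83, prime.
n = 7: n² + 5n + 17 = 101, prime.
n = 8: n² + 5n + 17 = 121 = 11 × 11, composite.
Hence n = 8 is a counterexample.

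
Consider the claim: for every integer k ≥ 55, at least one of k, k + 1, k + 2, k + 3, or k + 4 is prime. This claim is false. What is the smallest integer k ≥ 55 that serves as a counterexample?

Check each integer k ≥ 55 in order until k, k + 1, k + 2, k + 3, k + 4 are all composite.
k = 55: 59 is prime.
k = 56: 59 is prime.
k = 57: 59 is prime.
k = 58: 59 is prime.
k = 59: 59 is prime.
k = 60: 61 is prime.
k = 61: 61 is prime.
k = 62: 62 = 2 × 31; 63 = 3 × 21; 64 = 2 × 32; 65 = 5 × 13; 66 = 2 × 33 — all composite.
Thus k = 62 disproves the claim, and no smaller k works.

k = 62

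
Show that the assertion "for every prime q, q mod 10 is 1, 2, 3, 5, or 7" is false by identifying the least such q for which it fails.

q = 19

We need the least prime q for which the claim fails.
For q = 2, 3, 5, 7, 11, 13, 17 the conclusion holds.
q = 19: 19 mod 10 = 9 — not in {1, 2, 3, 5, 7}.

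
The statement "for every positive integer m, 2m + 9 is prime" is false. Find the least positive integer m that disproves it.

m = 3

m = 1: 2m + 9 = 11, prime.
m = 2: 2m + 9 = 13, prime.
m = 3: 2m + 9 = 15 = 3 × 5, composite.
Thus m = 3 disproves the claim, and no smaller m works.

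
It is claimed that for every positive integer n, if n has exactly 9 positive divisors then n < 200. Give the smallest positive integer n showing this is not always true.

n = 225

We need the least positive integer n for which n has exactly 9 positive divisors but the claim fails.
n = 36: τ(36) = 9; 36 < 200.
n = 100: τ(100) = 9; 100 < 200.
n = 196: τ(196) = 9; 196 < 200.
n = 225: τ(225) = 9; 225 ≥ 200.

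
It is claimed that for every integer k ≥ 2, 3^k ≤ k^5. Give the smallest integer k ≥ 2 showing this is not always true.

Check each integer k ≥ 2 in order until 3^k > k^5.
The first 9 eligible values, up to k = 10, all satisfy the conclusion.
k = 11: 3^k = 177147 and k^5 = 161051, so 177147 > 161051.

k = 11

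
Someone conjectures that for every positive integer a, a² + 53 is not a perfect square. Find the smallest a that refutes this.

A counterexample is any positive integer a such that a² + 53 is a perfect square; we check each in order.
The first 25 eligible values, up to a = 25, all satisfy the conclusion.
a = 26: 26² + 53 = 729 = 27², a perfect square.
Hence a = 26 is a counterexample.

a = 26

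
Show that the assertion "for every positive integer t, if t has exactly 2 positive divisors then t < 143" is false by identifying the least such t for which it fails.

t = 149

Check each positive integer t in order until t has exactly 2 positive divisors but the claim fails.
For t = 2, 3, 5, 7, …, 131, 137, 139 the conclusion holds.
t = 149: τ(149) = 2; 149 ≥ 143.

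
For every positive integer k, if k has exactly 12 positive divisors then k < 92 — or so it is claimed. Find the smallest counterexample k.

k = 96

For k = 60, 72, 84, 90 the conclusion holds.
k = 96: τ(96) = 12; 96 ≥ 92.
Thus k = 96 disproves the claim, and no smaller k works.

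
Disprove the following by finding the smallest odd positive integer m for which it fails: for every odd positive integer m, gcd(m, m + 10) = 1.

m = 5

We need the least odd positive integer m for which gcd(m, m + 10) > 1.
For m = 1, 3 the conclusion holds.
m = 5: gcd(5, 15) = 5.
Hence m = 5 is a counterexample.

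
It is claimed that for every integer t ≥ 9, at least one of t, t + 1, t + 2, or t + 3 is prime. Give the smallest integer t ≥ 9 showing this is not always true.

For t = 9, 10, 11, 12, …, 21, 22, 23 the conclusion holds.
t = 24: 24 = 2 × 12; 25 = 5 × 5; 26 = 2 × 13; 27 = 3 × 9 — all composite.

t = 24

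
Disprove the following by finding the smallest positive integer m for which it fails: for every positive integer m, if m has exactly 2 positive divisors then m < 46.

m = 47

A counterexample is any positive integer m such that m has exactly 2 positive divisors but the claim fails; we check each in order.
For m = 2, 3, 5, 7, …, 37, 41, 43 the conclusion holds.
m = 47: τ(47) = 2; 47 ≥ 46.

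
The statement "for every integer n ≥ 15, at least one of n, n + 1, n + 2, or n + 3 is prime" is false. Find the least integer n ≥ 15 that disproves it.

The first 9 eligible values, up to n = 23, all satisfy the conclusion.
n = 24: 24 = 2 × 12; 25 = 5 × 5; 26 = 2 × 13; 27 = 3 × 9 — all composite.

n = 24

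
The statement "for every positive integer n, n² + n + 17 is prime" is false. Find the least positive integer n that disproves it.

n = 16

For n = 1, 2, 3, 4, …, 13, 14, 15 the conclusion holds.
n = 16: n² + n + 17 = 289 = 17 × 17, composite.
So n = 16 is the smallest counterexample.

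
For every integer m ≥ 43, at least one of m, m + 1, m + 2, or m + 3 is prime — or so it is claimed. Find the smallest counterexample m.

The first 5 eligible values, up to m = 47, all satisfy the conclusion.
m = 48: 48 = 2 × 24; 49 = 7 × 7; 50 = 2 × 25; 51 = 3 × 17 — all composite.
Hence m = 48 is a counterexample.

m = 48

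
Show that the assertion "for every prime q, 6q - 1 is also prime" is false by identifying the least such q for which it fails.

q = 11

Check each prime q in order until 6q - 1 is not prime.
The first 4 eligible values, up to q = 7, all satisfy the conclusion.
q = 11: 6q - 1 = 65 = 5 × 13, not prime.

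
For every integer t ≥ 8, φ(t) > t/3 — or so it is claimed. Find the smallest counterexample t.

t = 12

We need the least integer t ≥ 8 for which the claim fails.
The first 4 eligible values, up to t = 11, all satisfy the conclusion.
t = 12: φ(12) = 4 and 12/3 = 4, so φ(12) ≤ 12/3.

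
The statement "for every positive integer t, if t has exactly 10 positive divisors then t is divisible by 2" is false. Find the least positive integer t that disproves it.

t = 405

The first 9 eligible values, up to t = 368, all satisfy the conclusion.
t = 405: τ(405) = 10; 405 mod 2 = 1.
Thus t = 405 disproves the claim, and no smaller t works.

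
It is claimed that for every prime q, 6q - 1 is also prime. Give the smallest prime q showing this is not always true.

q = 11

Check each prime q in order until 6q - 1 is not prime.
For q = 2, 3, 5, 7 the conclusion holds.
q = 11: 6q - 1 = 65 = 5 × 13, not prime.
Hence q = 11 is a counterexample.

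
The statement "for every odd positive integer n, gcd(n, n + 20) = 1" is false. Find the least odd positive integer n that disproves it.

n = 5

We need the least odd positive integer n for which gcd(n, n + 20) > 1.
For n = 1, 3 the conclusion holds.
n = 5: gcd(5, 25) = 5.
Hence n = 5 is a counterexample.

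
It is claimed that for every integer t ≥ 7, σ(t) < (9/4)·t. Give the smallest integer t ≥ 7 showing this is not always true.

t = 12

For t = 7, 8, 9, 10, 11 the conclusion holds.
t = 12: σ(12) = 28; 28 ≥ 27.
Thus t = 12 disproves the claim, and no smaller t works.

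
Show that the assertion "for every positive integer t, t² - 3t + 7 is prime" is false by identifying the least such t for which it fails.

t = 6

A counterexample is any positive integer t such that t² - 3t + 7 is not prime; we check each in order.
For t = 1, 2, 3, 4, 5 the conclusion holds.
t = 6: t² - 3t + 7 = 25 = 5 × 5, composite.
Hence t = 6 is a counterexample.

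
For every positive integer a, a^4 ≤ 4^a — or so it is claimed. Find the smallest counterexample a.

A counterexample is any positive integer a such that a^4 > 4^a; we check each in order.
For a = 1, 2 the conclusion holds.
a = 3: a^4 = 81 and 4^a = 64, so 81 > 64.
Hence a = 3 is a counterexample.

a = 3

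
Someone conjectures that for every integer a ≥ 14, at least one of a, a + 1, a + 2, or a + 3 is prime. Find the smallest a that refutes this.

For a = 14, 15, 16, 17, 18, 19, 20, 21, 22, 23 the conclusion holds.
a = 24: 24 = 2 × 12; 25 = 5 × 5; 26 = 2 × 13; 27 = 3 × 9 — all composite.

a = 24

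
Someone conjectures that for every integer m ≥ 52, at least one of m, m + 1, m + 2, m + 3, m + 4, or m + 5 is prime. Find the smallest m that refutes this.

The first 38 eligible values, up to m = 89, all satisfy the conclusion.
m = 90: 90 = 2 × 45; 91 = 7 × 13; 92 = 2 × 46; 93 = 3 × 31; 94 = 2 × 47; 95 = 5 × 19 — all composite.
Thus m = 90 disproves the claim, and no smaller m works.

m = 90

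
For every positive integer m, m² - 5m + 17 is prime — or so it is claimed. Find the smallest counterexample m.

m = 13

We need the least positive integer m for which m² - 5m + 17 is not prime.
For m = 1, 2, 3, 4, …, 10, 11, 12 the conclusion holds.
m = 13: m² - 5m + 17 = 121 = 11 × 11, composite.
Hence m = 13 is a counterexample.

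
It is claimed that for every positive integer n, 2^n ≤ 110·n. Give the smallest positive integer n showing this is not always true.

We need the least positive integer n for which 2^n > 110·n.
For n = 1, 2, 3, 4, 5, 6, 7, 8, 9, 10 the conclusion holds.
n = 11: 2^n = 2048 and 110·n = 1210, so 2048 > 1210.

n = 11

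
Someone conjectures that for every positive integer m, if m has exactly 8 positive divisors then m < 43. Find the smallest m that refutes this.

We need the least positive integer m for which m has exactly 8 positive divisors but the claim fails.
The first 4 eligible values, up to m = 42, all satisfy the conclusion.
m = 54: τ(54) = 8; 54 ≥ 43.

m = 54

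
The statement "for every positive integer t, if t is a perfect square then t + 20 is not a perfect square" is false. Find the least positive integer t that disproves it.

t = 16

We need the least positive integer t for which t is a perfect square but t + 20 is a perfect square.
t = 1: 1 + 20 = 21, not a perfect square.
t = 4: 4 + 20 = 24, not a perfect square.
t = 9: 9 + 20 = 29, not a perfect square.
t = 16: 16 = 4² and 16 + 20 = 36 = 6².
So t = 16 is the smallest counterexample.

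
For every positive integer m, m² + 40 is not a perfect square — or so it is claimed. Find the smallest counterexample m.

m = 3

For m = 1, 2 the conclusion holds.
m = 3: 3² + 40 = 49 = 7², a perfect square.
Thus m = 3 disproves the claim, and no smaller m works.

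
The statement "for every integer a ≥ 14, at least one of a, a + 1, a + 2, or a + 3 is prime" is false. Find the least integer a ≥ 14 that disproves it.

a = 24

We need the least integer a ≥ 14 for which a, a + 1, a + 2, a + 3 are all composite.
For a = 14, 15, 16, 17, 18, 19, 20, 21, 22, 23 the conclusion holds.
a = 24: 24 = 2 × 12; 25 = 5 × 5; 26 = 2 × 13; 27 = 3 × 9 — all composite.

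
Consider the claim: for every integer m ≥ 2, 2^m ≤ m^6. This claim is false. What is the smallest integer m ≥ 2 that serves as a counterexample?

m = 30

The first 28 eligible values, up to m = 29, all satisfy the conclusion.
m = 30: 2^m = 1073741824 and m^6 = 729000000, so 1073741824 > 729000000.
Thus m = 30 disproves the claim, and no smaller m works.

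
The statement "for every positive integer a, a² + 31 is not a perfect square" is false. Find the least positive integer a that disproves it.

Check each positive integer a in order until a² + 31 is a perfect square.
The first 14 eligible values, up to a = 14, all satisfy the conclusion.
a = 15: 15² + 31 = 256 = 16², a perfect square.
Hence a = 15 is a counterexample.

a = 15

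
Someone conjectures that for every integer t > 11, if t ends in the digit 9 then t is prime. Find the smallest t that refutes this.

t = 39

For t = 19, 29 the conclusion holds.
t = 39: 39 ends in 9; 39 = 3 × 13, composite.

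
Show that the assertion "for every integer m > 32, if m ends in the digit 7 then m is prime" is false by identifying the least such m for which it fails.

Check each integer m > 32 in order until m ends in the digit 7 but m is not prime.
For m = 37, 47 the conclusion holds.
m = 57: 57 ends in 7; 57 = 3 × 19, composite.
So m = 57 is the smallest counterexample.

m = 57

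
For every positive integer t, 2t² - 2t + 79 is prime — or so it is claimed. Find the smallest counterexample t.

We need the least positive integer t for which 2t² - 2t + 79 is not prime.
t = 1: 2t² - 2t + 79 = 79, prime.
t = 2: 2t² - 2t + 79 = 83, prime.
t = 3: 2t² - 2t + 79 = 91 = 7 × 13, composite.
Thus t = 3 disproves the claim, and no smaller t works.

t = 3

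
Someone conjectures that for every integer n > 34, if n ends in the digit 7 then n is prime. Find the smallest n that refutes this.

n = 57

For n = 37, 47 the conclusion holds.
n = 57: 57 ends in 7; 57 = 3 × 19, composite.
Thus n = 57 disproves the claim, and no smaller n works.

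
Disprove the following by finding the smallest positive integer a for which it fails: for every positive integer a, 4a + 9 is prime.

We need the least positive integer a for which 4a + 9 is not prime.
For a = 1, 2 the conclusion holds.
a = 3: 4a + 9 = 21 = 3 × 7, composite.

a = 3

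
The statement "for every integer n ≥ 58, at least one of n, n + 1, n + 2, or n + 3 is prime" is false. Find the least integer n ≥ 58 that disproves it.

n = 62

For n = 58, 59, 60, 61 the conclusion holds.
n = 62: 62 = 2 × 31; 63 = 3 × 21; 64 = 2 × 32; 65 = 5 × 13 — all composite.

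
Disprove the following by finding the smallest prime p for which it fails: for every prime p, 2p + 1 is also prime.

p = 7

We need the least prime p for which 2p + 1 is not prime.
p = 2: 2p + 1 = 5, prime.
p = 3: 2p + 1 = 7, prime.
p = 5: 2p + 1 = 11, prime.
p = 7: 2p + 1 = 15 = 3 × 5, not prime.
So p = 7 is the smallest counterexample.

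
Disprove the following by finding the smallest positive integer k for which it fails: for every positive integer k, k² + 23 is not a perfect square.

k = 11

Check each positive integer k in order until k² + 23 is a perfect square.
The first 10 eligible values, up to k = 10, all satisfy the conclusion.
k = 11: 11² + 23 = 144 = 12², a perfect square.
Hence k = 11 is a counterexample.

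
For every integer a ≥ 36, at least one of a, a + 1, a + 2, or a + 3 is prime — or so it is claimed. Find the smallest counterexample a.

a = 48

A counterexample is any integer a ≥ 36 such that a, a + 1, a + 2, a + 3 are all composite; we check each in order.
For a = 36, 37, 38, 39, …, 45, 46, 47 the conclusion holds.
a = 48: 48 = 2 × 24; 49 = 7 × 7; 50 = 2 × 25; 51 = 3 × 17 — all composite.
So a = 48 is the smallest counterexample.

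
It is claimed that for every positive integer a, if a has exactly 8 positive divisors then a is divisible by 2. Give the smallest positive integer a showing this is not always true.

The first 12 eligible values, up to a = 104, all satisfy the conclusion.
a = 105: τ(105) = 8; 105 mod 2 = 1.

a = 105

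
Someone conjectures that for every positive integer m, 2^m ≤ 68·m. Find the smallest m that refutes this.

Check each positive integer m in order until 2^m > 68·m.
For m = 1, 2, 3, 4, 5, 6, 7, 8, 9 the conclusion holds.
m = 10: 2^m = 1024 and 68·m = 680, so 1024 > 680.
Hence m = 10 is a counterexample.

m = 10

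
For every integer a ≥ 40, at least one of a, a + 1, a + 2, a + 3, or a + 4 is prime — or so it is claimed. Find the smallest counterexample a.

We need the least integer a ≥ 40 for which a, a + 1, a + 2, a + 3, a + 4 are all composite.
a = 40: 41 is prime.
a = 41: 41 is prime.
a = 42: 43 is prime.
a = 43: 43 is prime.
a = 44: 47 is prime.
a = 45: 47 is prime.
a = 46: 47 is prime.
a = 47: 47 is prime.
a = 48: 48 = 2 × 24; 49 = 7 × 7; 50 = 2 × 25; 51 = 3 × 17; 52 = 2 × 26 — all composite.

a = 48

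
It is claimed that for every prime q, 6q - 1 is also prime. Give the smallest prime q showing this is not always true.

q = 11

A counterexample is any prime q such that 6q - 1 is not prime; we check each in order.
For q = 2, 3, 5, 7 the conclusion holds.
q = 11: 6q - 1 = 65 = 5 × 13, not prime.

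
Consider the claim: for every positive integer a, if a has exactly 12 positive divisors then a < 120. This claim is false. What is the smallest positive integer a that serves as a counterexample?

a = 126

a = 60: τ(60) = 12; 60 < 120.
a = 72: τ(72) = 12; 72 < 120.
a = 84: τ(84) = 12; 84 < 120.
a = 90: τ(90) = 12; 90 < 120.
a = 96: τ(96) = 12; 96 < 120.
a = 108: τ(108) = 12; 108 < 120.
a = 126: τ(126) = 12; 126 ≥ 120.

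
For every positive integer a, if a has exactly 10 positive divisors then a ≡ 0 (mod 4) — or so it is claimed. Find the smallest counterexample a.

a = 162

For a = 48, 80, 112 the conclusion holds.
a = 162: τ(162) = 10; 162 ≡ 2 (mod 4).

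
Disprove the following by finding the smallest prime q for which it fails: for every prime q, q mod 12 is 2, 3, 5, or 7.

For q = 2, 3, 5, 7 the conclusion holds.
q = 11: 11 mod 12 = 11 — not in {2, 3, 5, 7}.

q = 11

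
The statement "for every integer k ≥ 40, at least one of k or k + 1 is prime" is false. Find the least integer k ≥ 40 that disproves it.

Check each integer k ≥ 40 in order until k, k + 1 are both composite.
The first 4 eligible values, up to k = 43, all satisfy the conclusion.
k = 44: 44 = 2 × 22; 45 = 3 × 15 — both composite.

k = 44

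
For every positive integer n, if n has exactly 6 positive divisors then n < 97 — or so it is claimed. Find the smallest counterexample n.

Check each positive integer n in order until n has exactly 6 positive divisors but the claim fails.
For n = 12, 18, 20, 28, …, 75, 76, 92 the conclusion holds.
n = 98: τ(98) = 6; 98 ≥ 97.
So n = 98 is the smallest counterexample.

n = 98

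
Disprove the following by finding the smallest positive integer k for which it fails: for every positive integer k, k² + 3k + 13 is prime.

k = 1: k² + 3k + 13 = 17, prime.
k = 2: k² + 3k + 13 = 23, prime.
k = 3: k² + 3k + 13 = 31, prime.
k = 4: k² + 3k + 13 = 41, prime.
k = 5: k² + 3k + 13 = 53, prime.
k = 6: k² + 3k + 13 = 67, prime.
k = 7: k² + 3k + 13 = 83, prime.
k = 8: k² + 3k + 13 = 101, prime.
k = 9: k² + 3k + 13 = 121 = 11 × 11, composite.
Hence k = 9 is a counterexample.

k = 9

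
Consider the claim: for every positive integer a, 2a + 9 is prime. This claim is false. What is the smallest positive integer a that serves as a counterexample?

a = 3

Check each positive integer a in order until 2a + 9 is not prime.
For a = 1, 2 the conclusion holds.
a = 3: 2a + 9 = 15 = 3 × 5, composite.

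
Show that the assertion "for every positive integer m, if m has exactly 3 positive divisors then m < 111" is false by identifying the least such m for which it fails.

The first 4 eligible values, up to m = 49, all satisfy the conclusion.
m = 121: τ(121) = 3; 121 ≥ 111.
So m = 121 is the smallest counterexample.

m = 121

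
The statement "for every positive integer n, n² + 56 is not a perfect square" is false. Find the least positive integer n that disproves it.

n = 5

n = 1: 1² + 56 = 57, not a perfect square.
n = 2: 2² + 56 = 60, not a perfect square.
n = 3: 3² + 56 = 65, not a perfect square.
n = 4: 4² + 56 = 72, not a perfect square.
n = 5: 5² + 56 = 81 = 9², a perfect square.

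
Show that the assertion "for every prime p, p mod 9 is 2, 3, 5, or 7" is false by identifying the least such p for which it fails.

We need the least prime p for which the claim fails.
For p = 2, 3, 5, 7, 11 the conclusion holds.
p = 13: 13 mod 9 = 4 — not in {2, 3, 5, 7}.

p = 13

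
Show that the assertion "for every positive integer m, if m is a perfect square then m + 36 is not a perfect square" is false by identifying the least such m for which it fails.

m = 64

Check each positive integer m in order until m is a perfect square but m + 36 is a perfect square.
m = 1: 1 + 36 = 37, not a perfect square.
m = 4: 4 + 36 = 40, not a perfect square.
m = 9: 9 + 36 = 45, not a perfect square.
m = 16: 16 + 36 = 52, not a perfect square.
m = 25: 25 + 36 = 61, not a perfect square.
m = 36: 36 + 36 = 72, not a perfect square.
m = 49: 49 + 36 = 85, not a perfect square.
m = 64: 64 = 8² and 64 + 36 = 100 = 10².
Hence m = 64 is a counterexample.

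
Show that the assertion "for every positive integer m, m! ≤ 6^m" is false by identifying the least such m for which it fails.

m = 14

A counterexample is any positive integer m such that m! > 6^m; we check each in order.
The first 13 eligible values, up to m = 13, all satisfy the conclusion.
m = 14: m! = 87178291200 and 6^m = 78364164096, so 87178291200 > 78364164096.
Thus m = 14 disproves the claim, and no smaller m works.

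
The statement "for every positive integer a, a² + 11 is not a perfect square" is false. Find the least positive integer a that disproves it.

a = 5

For a = 1, 2, 3, 4 the conclusion holds.
a = 5: 5² + 11 = 36 = 6², a perfect square.
Thus a = 5 disproves the claim, and no smaller a works.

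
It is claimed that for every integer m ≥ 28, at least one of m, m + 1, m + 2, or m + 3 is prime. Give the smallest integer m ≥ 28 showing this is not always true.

m = 32

We need the least integer m ≥ 28 for which m, m + 1, m + 2, m + 3 are all composite.
For m = 28, 29, 30, 31 the conclusion holds.
m = 32: 32 = 2 × 16; 33 = 3 × 11; 34 = 2 × 17; 35 = 5 × 7 — all composite.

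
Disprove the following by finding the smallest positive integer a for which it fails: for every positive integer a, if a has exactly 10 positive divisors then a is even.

a = 405

A counterexample is any positive integer a such that a has exactly 10 positive divisors but a is odd; we check each in order.
The first 9 eligible values, up to a = 368, all satisfy the conclusion.
a = 405: divisors of 405: 10 divisors; 405 is odd.
Hence a = 405 is a counterexample.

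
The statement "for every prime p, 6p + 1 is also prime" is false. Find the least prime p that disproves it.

p = 19

A counterexample is any prime p such that 6p + 1 is not prime; we check each in order.
p = 2: 6p + 1 = 13, prime.
p = 3: 6p + 1 = 19, prime.
p = 5: 6p + 1 = 31, prime.
p = 7: 6p + 1 = 43, prime.
p = 11: 6p + 1 = 67, prime.
p = 13: 6p + 1 = 79, prime.
p = 17: 6p + 1 = 103, prime.
p = 19: 6p + 1 = 115 = 5 × 23, not prime.
Thus p = 19 disproves the claim, and no smaller p works.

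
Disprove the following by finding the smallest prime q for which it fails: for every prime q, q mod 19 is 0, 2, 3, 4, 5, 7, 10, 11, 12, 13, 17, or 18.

q = 47

We need the least prime q for which the claim fails.
The first 14 eligible values, up to q = 43, all satisfy the conclusion.
q = 47: 47 mod 19 = 9 — not in {0, 2, 3, 4, 5, 7, 10, 11, 12, 13, 17, 18}.
Thus q = 47 disproves the claim, and no smaller q works.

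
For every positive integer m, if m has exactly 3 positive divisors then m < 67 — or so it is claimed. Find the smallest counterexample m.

We need the least positive integer m for which m has exactly 3 positive divisors but the claim fails.
m = 4: τ(4) = 3; 4 < 67.
m = 9: τ(9) = 3; 9 < 67.
m = 25: τ(25) = 3; 25 < 67.
m = 49: τ(49) = 3; 49 < 67.
m = 121: τ(121) = 3; 121 ≥ 67.

m = 121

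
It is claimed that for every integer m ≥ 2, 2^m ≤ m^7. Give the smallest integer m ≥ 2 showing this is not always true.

m = 37

Check each integer m ≥ 2 in order until 2^m > m^7.
For m = 2, 3, 4, 5, …, 34, 35, 36 the conclusion holds.
m = 37: 2^m = 137438953472 and m^7 = 94931877133, so 137438953472 > 94931877133.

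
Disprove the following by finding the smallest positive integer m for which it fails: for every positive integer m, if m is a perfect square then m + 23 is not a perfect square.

For m = 1, 4, 9, 16, 25, 36, 49, 64, 81, 100 the conclusion holds.
m = 121: 121 = 11² and 121 + 23 = 144 = 12².

m = 121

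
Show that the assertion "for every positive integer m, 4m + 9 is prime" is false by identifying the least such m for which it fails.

m = 3

Check each positive integer m in order until 4m + 9 is not prime.
m = 1: 4m + 9 = 13, prime.
m = 2: 4m + 9 = 17, prime.
m = 3: 4m + 9 = 21 = 3 × 7, composite.
Thus m = 3 disproves the claim, and no smaller m works.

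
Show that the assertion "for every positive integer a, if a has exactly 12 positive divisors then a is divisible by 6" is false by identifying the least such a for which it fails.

a = 140

A counterexample is any positive integer a such that a has exactly 12 positive divisors but a is not divisible by 6; we check each in order.
For a = 60, 72, 84, 90, 96, 108, 126, 132 the conclusion holds.
a = 140: τ(140) = 12; 140 mod 6 = 2.
Thus a = 140 disproves the claim, and no smaller a works.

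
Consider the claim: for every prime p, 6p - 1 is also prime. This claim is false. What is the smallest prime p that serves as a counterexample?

p = 11

Check each prime p in order until 6p - 1 is not prime.
For p = 2, 3, 5, 7 the conclusion holds.
p = 11: 6p - 1 = 65 = 5 × 13, not prime.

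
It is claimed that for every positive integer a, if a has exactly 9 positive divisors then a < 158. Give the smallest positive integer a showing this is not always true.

A counterexample is any positive integer a such that a has exactly 9 positive divisors but the claim fails; we check each in order.
a = 36: τ(36) = 9; 36 < 158.
a = 100: τ(100) = 9; 100 < 158.
a = 196: τ(196) = 9; 196 ≥ 158.
Thus a = 196 disproves the claim, and no smaller a works.

a = 196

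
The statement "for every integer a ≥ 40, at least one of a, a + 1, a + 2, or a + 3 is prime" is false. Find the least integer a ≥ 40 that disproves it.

a = 48

For a = 40, 41, 42, 43, 44, 45, 46, 47 the conclusion holds.
a = 48: 48 = 2 × 24; 49 = 7 × 7; 50 = 2 × 25; 51 = 3 × 17 — all composite.
Thus a = 48 disproves the claim, and no smaller a works.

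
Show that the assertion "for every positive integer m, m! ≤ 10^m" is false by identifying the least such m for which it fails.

m = 25

The first 24 eligible values, up to m = 24, all satisfy the conclusion.
m = 25: m! = 15511210043330985984000000 and 10^m = 10000000000000000000000000, so 15511210043330985984000000 > 10000000000000000000000000.
So m = 25 is the smallest counterexample.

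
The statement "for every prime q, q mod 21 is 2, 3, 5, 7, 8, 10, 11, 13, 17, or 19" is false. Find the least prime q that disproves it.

q = 37

Check each prime q in order until the claim fails.
For q = 2, 3, 5, 7, …, 23, 29, 31 the conclusion holds.
q = 37: 37 mod 21 = 16 — not in {2, 3, 5, 7, 8, 10, 11, 13, 17, 19}.
So q = 37 is the smallest counterexample.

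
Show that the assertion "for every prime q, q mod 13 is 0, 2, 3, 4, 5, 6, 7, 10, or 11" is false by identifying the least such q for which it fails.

q = 47

For q = 2, 3, 5, 7, …, 37, 41, 43 the conclusion holds.
q = 47: 47 mod 13 = 8 — not in {0, 2, 3, 4, 5, 6, 7, 10, 11}.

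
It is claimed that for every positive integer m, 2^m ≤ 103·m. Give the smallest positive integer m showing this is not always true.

Check each positive integer m in order until 2^m > 103·m.
The first 10 eligible values, up to m = 10, all satisfy the conclusion.
m = 11: 2^m = 2048 and 103·m = 1133, so 2048 > 1133.
So m = 11 is the smallest counterexample.

m = 11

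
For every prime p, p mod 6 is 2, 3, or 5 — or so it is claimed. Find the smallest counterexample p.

p = 7

p = 2: 2 mod 6 = 2.
p = 3: 3 mod 6 = 3.
p = 5: 5 mod 6 = 5.
p = 7: 7 mod 6 = 1 — not in {2, 3, 5}.
Thus p = 7 disproves the claim, and no smaller p works.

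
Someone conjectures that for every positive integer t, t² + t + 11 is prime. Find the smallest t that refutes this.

t = 10

A counterexample is any positive integer t such that t² + t + 11 is not prime; we check each in order.
For t = 1, 2, 3, 4, 5, 6, 7, 8, 9 the conclusion holds.
t = 10: t² + t + 11 = 121 = 11 × 11, composite.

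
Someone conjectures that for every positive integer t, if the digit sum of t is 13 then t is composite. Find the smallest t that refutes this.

We need the least positive integer t for which the digit sum of t is 13 but t is prime.
For t = 49, 58 the conclusion holds.
t = 67: digit sum 13; 67 is prime, not composite.

t = 67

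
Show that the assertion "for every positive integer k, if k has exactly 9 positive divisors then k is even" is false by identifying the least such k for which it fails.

k = 225

We need the least positive integer k for which k has exactly 9 positive divisors but k is odd.
For k = 36, 100, 196 the conclusion holds.
k = 225: divisors of 225: 9 divisors; 225 is odd.
So k = 225 is the smallest counterexample.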